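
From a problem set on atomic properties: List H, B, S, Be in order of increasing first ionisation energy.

B < Be < S < H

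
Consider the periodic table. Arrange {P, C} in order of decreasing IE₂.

C > P

Consider each +1 ion: P⁺ still has 4 valence electrons; C⁺ still has 3 valence electrons.
All are still removing valence electrons, so compare the +1 ions as you would atoms: IE_2 generally rises across a period (higher Z_eff) and falls down a group (larger shell), subject to the usual subshell exceptions.
Valence configurations: P⁺ [Ne]3s²3p², C⁺ [He]2s²2p¹.
The numbers (kJ/mol): P 1907, C 2353.
So the second ionization energies run P < C.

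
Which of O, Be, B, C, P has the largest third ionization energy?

Be

The third ionization energy removes an electron from the +2 ion. For each element: O²⁺ still has 4 valence electrons; Be²⁺ is the bare [He] core; B²⁺ still has 1 valence electron; C²⁺ still has 2 valence electrons; P²⁺ still has 3 valence electrons.
Pulling an electron out of a noble-gas core costs far more than removing a remaining valence electron, so Be sits at the high end of IE_3.
Valence configurations: O²⁺ [He]2s²2p², B²⁺ [He]2s¹, C²⁺ [He]2s², P²⁺ [Ne]3s²3p¹.
Approximate IE_3 values (kJ/mol): O 5300, Be 14849, B 3660, C 4620, P 2914.
Overall IE_3 order: P < B < C < O < Be.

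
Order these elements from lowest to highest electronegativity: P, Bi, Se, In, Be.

Be is in period 2, group 2; P is in period 3, group 15; Se is in period 4, group 16; In is in period 5, group 13; Bi is in period 6, group 15.
EN rises left→right (higher Z_eff, smaller atoms) and falls top→bottom (larger, more shielded atoms).
Here both period and group differ, so the two effects have to be weighed against each other.
In > Be: period and group pull opposite ways; the across-period shift dominates (1.78 vs 1.57).
Bi > In: period and group pull opposite ways; the across-period shift dominates (2.02 vs 1.78).
P > Bi: they share group 15; the group trend gives P the larger value.
Se > P: the two effects oppose for this pair; the across-period effect wins (2.55 vs 2.19).
Approximate values (Pauling): Be 1.57, P 2.19, Se 2.55, In 1.78, Bi 2.02.
So from lowest to highest: Be < In < Bi < P < Se.

Be < In < Bi < P < Se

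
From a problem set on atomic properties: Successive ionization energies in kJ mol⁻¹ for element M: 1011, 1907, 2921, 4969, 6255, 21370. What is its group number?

Group 15

Look for the largest jump between consecutive ionization energies: IE6/IE5 ≈ 3.4, far larger than any earlier ratio.
That jump marks the point where a core electron is being removed. So the atom has 5 valence electrons.
A main-group element with 5 valence electrons is in group 15.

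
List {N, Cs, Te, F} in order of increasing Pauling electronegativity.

Cs < Te < N < F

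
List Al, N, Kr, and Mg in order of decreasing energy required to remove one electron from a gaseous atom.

N > Kr > Mg > Al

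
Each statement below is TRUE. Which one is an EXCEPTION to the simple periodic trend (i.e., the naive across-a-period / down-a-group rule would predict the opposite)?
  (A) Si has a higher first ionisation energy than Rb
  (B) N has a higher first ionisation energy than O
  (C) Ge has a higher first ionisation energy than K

(B)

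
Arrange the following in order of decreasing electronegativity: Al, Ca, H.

H > Al > Ca

H is in period 1, group 1; Al is in period 3, group 13; Ca is in period 4, group 2.
Smaller atoms with higher effective nuclear charge are more electronegative.
Here both period and group differ, so the two effects have to be weighed against each other.
Al > Ca: relative to Ca, both the across-period and down-group shifts push Al's electronegativity up.
H > Al: period and group pull opposite ways; the down-group shift dominates (2.20 vs 1.61).
For reference (Pauling): H 2.20, Al 1.61, Ca 1.00.
So from highest to lowest: H > Al > Ca.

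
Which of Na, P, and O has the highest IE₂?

The second ionization energy removes an electron from the +1 ion. For each element: Na⁺ is the bare [Ne] core; P⁺ still has 4 valence electrons; O⁺ still has 5 valence electrons.
Core electrons are held far more tightly than valence electrons, so Na tops the IE_2 order.
Valence configurations: P⁺ [Ne]3s²3p², O⁺ [He]2s²2p³.
The numbers (kJ/mol): Na 4562, P 1907, O 3388.
Overall IE_2 order: P < O < Na.

Na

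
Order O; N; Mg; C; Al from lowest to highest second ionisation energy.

Mg < Al < C < N < O

Consider each +1 ion: O⁺ still has 5 valence electrons; N⁺ still has 4 valence electrons; Mg⁺ still has 1 valence electron; C⁺ still has 3 valence electrons; Al⁺ still has 2 valence electrons.
All are still removing valence electrons, so compare the +1 ions as you would atoms: IE_2 generally rises across a period (higher Z_eff) and falls down a group (larger shell), subject to the usual subshell exceptions.
Valence configurations: O⁺ [He]2s²2p³, N⁺ [He]2s²2p², Mg⁺ [Ne]3s¹, C⁺ [He]2s²2p¹, Al⁺ [Ne]3s².
Approximate IE_2 values (kJ/mol): O 3388, N 2856, Mg 1451, C 2353, Al 1817.
Overall IE_2 order: Mg < Al < C < N < O.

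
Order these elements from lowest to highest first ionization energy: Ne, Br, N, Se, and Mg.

Mg, Se, Br, N, Ne

First ionization energy rises across a period (greater Z_eff holds electrons more tightly) and falls down a group (valence electrons are farther from the nucleus).
Neither a single period nor a single group — weigh both effects.
Se > Mg: period and group pull opposite ways; the across-period shift dominates (941 vs 738 kJ/mol).
Br > Se: both are in period 4; the period trend gives Br the larger value.
N > Br: the two effects oppose for this pair; the down-group effect wins (1402 vs 1140 kJ/mol).
Ne > N: Ne lies to the right of N in period 2, so the across-period effect alone puts Ne higher.
For reference (kJ/mol): N 1402, Ne 2081, Mg 738, Se 941, Br 1140.
So from lowest to highest: Mg < Se < Br < N < Ne.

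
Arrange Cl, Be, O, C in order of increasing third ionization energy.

Consider each +2 ion: Cl²⁺ still has 5 valence electrons; Be²⁺ is the bare [He] core; O²⁺ still has 4 valence electrons; C²⁺ still has 2 valence electrons.
Pulling an electron out of a noble-gas core costs far more than removing a remaining valence electron, so Be sits at the high end of IE_3.
Valence configurations: Cl²⁺ [Ne]3s²3p³, O²⁺ [He]2s²2p², C²⁺ [He]2s².
Approximate IE_3 values (kJ/mol): Cl 3822, Be 14849, O 5300, C 4620.
Putting it together, IE_3: Cl < C < O < Be.

Cl < C < O < Be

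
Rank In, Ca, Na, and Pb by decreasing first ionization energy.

Na is in period 3, group 1; Ca is in period 4, group 2; In is in period 5, group 13; Pb is in period 6, group 14.
IE₁ increases left→right with effective nuclear charge and decreases top→bottom as the valence shell moves farther out.
A diagonal step moves right (one effect) and down (the opposite effect) at once.
In > Na: period and group pull opposite ways; the across-period shift dominates (558 vs 496 kJ/mol).
Ca > In: the two effects oppose for this pair; the down-group effect wins (590 vs 558 kJ/mol).
Pb > Ca: period and group pull opposite ways; the across-period shift dominates (716 vs 590 kJ/mol).
Tabulated first ionization energy (kJ/mol): Na 496, Ca 590, In 558, Pb 716.
So from highest to lowest: Pb > Ca > In > Na.

Pb > Ca > In > Na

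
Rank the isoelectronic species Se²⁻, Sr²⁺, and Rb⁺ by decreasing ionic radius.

All of these have 36 electrons, so size is governed by nuclear charge alone: the more protons, the stronger the pull on the same electron cloud, and the smaller the ion.
Nuclear charges: Sr²⁺ (Z=38), Rb⁺ (Z=37), Se²⁻ (Z=34).
Largest to smallest: Se²⁻ > Rb⁺ > Sr²⁺.

Se²⁻ > Rb⁺ > Sr²⁺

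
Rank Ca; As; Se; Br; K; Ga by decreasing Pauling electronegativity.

Br > Se > As > Ga > Ca > K

Smaller atoms with higher effective nuclear charge are more electronegative.
All lie in period 4, so electronegativity increases left to right.
So from highest to lowest: Br > Se > As > Ga > Ca > K.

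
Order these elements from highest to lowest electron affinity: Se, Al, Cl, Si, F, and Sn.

Cl > F > Se > Si > Sn > Al

Electron affinity generally becomes more exothermic across a period toward the halogens and less exothermic down a group.
Neither a single period nor a single group — weigh both effects.
Sn > Al: the two effects oppose for this pair; the across-period effect wins (107 vs 42 kJ/mol).
Si > Sn: they share group 14; the group trend gives Si the larger value.
Se > Si: the two effects oppose for this pair; the across-period effect wins (195 vs 134 kJ/mol).
F > Se: relative to Se, both the across-period and down-group shifts push F's electron affinity up.
Cl > F: this pair runs against the simple trend — see the exception note.
Note the exception: Cl has a higher electron affinity than F, contrary to the simple trend — F's small 2p subshell makes the incoming electron feel strong e⁻–e⁻ repulsion, so Cl actually releases more energy on gaining an electron.
For reference (kJ/mol): F 328, Al 42, Si 134, Cl 349, Se 195, Sn 107.
So from highest to lowest: Cl > F > Se > Si > Sn > Al.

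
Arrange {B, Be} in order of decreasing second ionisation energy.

Consider each +1 ion: B⁺ still has 2 valence electrons; Be⁺ still has 1 valence electron.
All are still removing valence electrons, so compare the +1 ions as you would atoms: IE_2 generally rises across a period (higher Z_eff) and falls down a group (larger shell), subject to the usual subshell exceptions.
Valence configurations: B⁺ [He]2s², Be⁺ [He]2s¹.
Tabulated IE_2 (kJ/mol): B 2427, Be 1757.
Hence IE_2: Be < B.

B > Be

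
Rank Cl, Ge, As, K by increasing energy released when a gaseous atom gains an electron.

Cl is in period 3, group 17; K is in period 4, group 1; Ge is in period 4, group 14; As is in period 4, group 15.
Electron affinity generally becomes more exothermic across a period toward the halogens and less exothermic down a group.
These span different periods and groups, so the two trends combine.
As > K: both are in period 4; the period trend gives As the larger value.
Ge > As: this pair runs against the simple trend — see the exception note.
Cl > Ge: both effects reinforce here, so Cl is clearly the higher of the two.
Note the exception: Ge has a higher electron affinity than As, contrary to the simple trend — adding an electron to As's half-filled 4p³ is unfavourable, so Ge (4p²) has the more exothermic EA.
Approximate values (kJ/mol): Cl 349, K 48, Ge 119, As 78.
So from lowest to highest: K < As < Ge < Cl.

K < As < Ge < Cl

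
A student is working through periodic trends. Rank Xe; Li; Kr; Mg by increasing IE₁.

Li < Mg < Xe < Kr

Li is in period 2, group 1; Mg is in period 3, group 2; Kr is in period 4, group 18; Xe is in period 5, group 18.
Across a period the outer electron is held more tightly (higher IE₁); down a group it sits in a higher shell, more shielded, and comes off more easily.
These span different periods and groups, so the two trends combine.
Mg > Li: the two effects oppose for this pair; the across-period effect wins (738 vs 520 kJ/mol).
Xe > Mg: the two effects oppose for this pair; the across-period effect wins (1170 vs 738 kJ/mol).
Kr > Xe: they share group 18; the group trend gives Kr the larger value.
Tabulated first ionization energy (kJ/mol): Li 520, Mg 738, Kr 1351, Xe 1170.
So from lowest to highest: Li < Mg < Xe < Kr.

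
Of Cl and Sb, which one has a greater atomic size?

Sb

Moving right in a period, electrons are added to the same shell under a stronger nuclear pull, so atoms get smaller; moving down, a new shell is opened and atoms get larger.
Neither a single period nor a single group — weigh both effects.
Sb > Cl: relative to Cl, both the across-period and down-group shifts push Sb's atomic radius up.
Approximate values (pm): Cl 99, Sb 140.
So Sb has the greater atomic size (Sb > Cl).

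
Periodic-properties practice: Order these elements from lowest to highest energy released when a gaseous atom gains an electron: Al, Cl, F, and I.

Al < I < F < Cl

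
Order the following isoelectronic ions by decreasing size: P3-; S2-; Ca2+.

P3- > S2- > Ca2+

All of these have 18 electrons, so size is governed by nuclear charge alone: the more protons, the stronger the pull on the same electron cloud, and the smaller the ion.
Nuclear charges: Ca2+ (Z=20), S2- (Z=16), P3- (Z=15).
Largest to smallest: P3- > S2- > Ca2+.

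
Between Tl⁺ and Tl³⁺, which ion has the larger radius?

Tl⁺

Both ions have Z = 81 protons, but Tl³⁺ has lost more electrons, so its remaining electrons feel a larger effective nuclear charge per electron and are pulled in more tightly.
Higher positive charge → smaller ion, so Tl⁺ > Tl³⁺.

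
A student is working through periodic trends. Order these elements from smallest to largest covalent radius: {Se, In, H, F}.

H, F, Se, In

Atomic radius shrinks across a period as nuclear charge pulls the same shell inward, and grows down a group as new shells are added.
These span different periods and groups, so the two trends combine.
F > H: period and group pull opposite ways; the down-group shift dominates (64 vs 32 pm).
Se > F: relative to F, both the across-period and down-group shifts push Se's atomic radius up.
In > Se: relative to Se, both the across-period and down-group shifts push In's atomic radius up.
For reference (pm): H 32, F 64, Se 116, In 142.
So from smallest to largest: H < F < Se < In.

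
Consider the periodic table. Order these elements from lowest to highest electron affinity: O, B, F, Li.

B, Li, O, F

Li is in period 2, group 1; B is in period 2, group 13; O is in period 2, group 16; F is in period 2, group 17.
Atoms with high Z_eff and room in the valence shell (especially the halogens) have the most exothermic electron affinities.
All lie in period 2; the across-period trend (electron affinity increases left to right) applies, with the exception below.
Note the exception: Li has a higher electron affinity than B, contrary to the simple trend — B's ns²np¹ configuration gives only a small electron affinity — the sparsely filled np subshell binds an added electron weakly.
Approximate values (kJ/mol): Li 60, B 27, O 141, F 328.
So from lowest to highest: B < Li < O < F.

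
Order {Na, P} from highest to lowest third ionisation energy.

Na > P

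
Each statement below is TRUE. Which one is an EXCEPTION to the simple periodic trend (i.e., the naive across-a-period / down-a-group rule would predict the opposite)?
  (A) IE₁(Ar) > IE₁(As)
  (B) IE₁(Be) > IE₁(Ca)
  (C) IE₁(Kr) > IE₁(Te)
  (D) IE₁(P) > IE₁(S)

The general trend: IE₁ increases across a period and decreases down a group.
(A) Ar (period 3, group 18) vs As (period 4, group 15): the stated order agrees with the simple trend.
(B) Be (period 2, group 2) vs Ca (period 4, group 2): the stated order agrees with the simple trend.
(C) Kr (period 4, group 18) vs Te (period 5, group 16): the stated order agrees with the simple trend.
(D) P (period 3, group 15) vs S (period 3, group 16): the stated order contradicts the simple trend.
The exception is (D): S (3p⁴) ionizes more easily than half-filled P (3p³) because the paired 3p electron in S is pushed out by e⁻–e⁻ repulsion.

(D)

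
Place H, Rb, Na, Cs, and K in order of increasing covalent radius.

Moving right in a period, electrons are added to the same shell under a stronger nuclear pull, so atoms get smaller; moving down, a new shell is opened and atoms get larger.
All are in group 1, so atomic radius increases down the group.
So from smallest to largest: H < Na < K < Rb < Cs.

H < Na < K < Rb < Cs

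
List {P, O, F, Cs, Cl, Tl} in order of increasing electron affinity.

EA tends to increase across a period and decrease down a group, though the pattern is less regular than for IE or radius.
These span different periods and groups, so the two trends combine.
Cs > Tl: this pair runs against the simple trend — see the exception note.
P > Cs: both effects reinforce here, so P is clearly the higher of the two.
O > P: both effects reinforce here, so O is clearly the higher of the two.
F > O: both are in period 2; the period trend gives F the larger value.
Cl > F: this pair runs against the simple trend — see the exception note.
Note the exception: Cs has a higher electron affinity than Tl, contrary to the simple trend — Tl's ns²np¹ configuration gives only a small electron affinity — the sparsely filled np subshell binds an added electron weakly.
Note the exception: Cl has a higher electron affinity than F, contrary to the simple trend — F's small 2p subshell makes the incoming electron feel strong e⁻–e⁻ repulsion, so Cl actually releases more energy on gaining an electron.
Approximate values (kJ/mol): O 141, F 328, P 72, Cl 349, Cs 46, Tl 19.
So from lowest to highest: Tl < Cs < P < O < F < Cl.

Tl, Cs, P, O, F, Cl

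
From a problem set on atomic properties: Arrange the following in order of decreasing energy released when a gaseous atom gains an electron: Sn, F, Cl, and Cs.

Cl > F > Sn > Cs

F is in period 2, group 17; Cl is in period 3, group 17; Sn is in period 5, group 14; Cs is in period 6, group 1.
EA tends to increase across a period and decrease down a group, though the pattern is less regular than for IE or radius.
Here both period and group differ, so the two effects have to be weighed against each other.
Sn > Cs: both effects reinforce here, so Sn is clearly the higher of the two.
F > Sn: both effects reinforce here, so F is clearly the higher of the two.
Cl > F: this pair runs against the simple trend — see the exception note.
Note the exception: Cl has a higher electron affinity than F, contrary to the simple trend — F's small 2p subshell makes the incoming electron feel strong e⁻–e⁻ repulsion, so Cl actually releases more energy on gaining an electron.
Approximate values (kJ/mol): F 328, Cl 349, Sn 107, Cs 46.
So from highest to lowest: Cl > F > Sn > Cs.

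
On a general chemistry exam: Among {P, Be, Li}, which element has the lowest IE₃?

P

After 2 electrons have been removed, what remains? P²⁺ still has 3 valence electrons; Be²⁺ is the bare [He] core; Li²⁺ is already 1 electron into the core.
Breaking into a closed-shell core is much more expensive than removing a leftover valence electron — Li and Be have the largest IE_3 here.
Tabulated IE_3 (kJ/mol): P 2914, Be 14849, Li 11815.
Overall IE_3 order: P < Li < Be.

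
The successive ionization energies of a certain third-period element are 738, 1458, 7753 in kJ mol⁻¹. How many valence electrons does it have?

2

Look for the largest jump between consecutive ionization energies: IE3/IE2 ≈ 5.3, far larger than any earlier ratio.
That jump marks the point where a core electron is being removed. So the atom has 2 valence electrons.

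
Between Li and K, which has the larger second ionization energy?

Consider each +1 ion: Li⁺ is the bare [He] core; K⁺ is the bare [Ar] core.
All of these are removing an electron from a noble-gas core or deeper; the smaller core (lower principal quantum number) is held far more tightly, and within a period the higher nuclear charge binds the same core more tightly.
Tabulated IE_2 (kJ/mol): Li 7298, K 3052.
Hence IE_2: K < Li.

Li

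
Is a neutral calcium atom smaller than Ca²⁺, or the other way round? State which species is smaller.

Ca²⁺

Forming Ca²⁺ removes 2 electrons from Ca. Fewer electrons for the same nuclear charge means less shielding and a higher Z_eff on the remaining electrons, and for main-group metals the entire outer shell is lost.
A cation is smaller than its parent atom: Ca²⁺ < Ca.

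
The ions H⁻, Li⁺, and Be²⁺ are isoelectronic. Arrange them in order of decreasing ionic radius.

All of these have 2 electrons, so size is governed by nuclear charge alone: the more protons, the stronger the pull on the same electron cloud, and the smaller the ion.
Nuclear charges: Be²⁺ (Z=4), Li⁺ (Z=3), H⁻ (Z=1).
Largest to smallest: H⁻ > Li⁺ > Be²⁺.

H⁻ > Li⁺ > Be²⁺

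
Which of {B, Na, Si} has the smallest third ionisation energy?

Si

IE_3 is the cost of taking one more electron from the +2 cation: B²⁺ still has 1 valence electron; Na²⁺ is already 1 electron into the core; Si²⁺ still has 2 valence electrons.
Core electrons are held far more tightly than valence electrons, so Na tops the IE_3 order.
Valence configurations: B²⁺ [He]2s¹, Si²⁺ [Ne]3s².
The numbers (kJ/mol): B 3660, Na 6910, Si 3232.
So the third ionization energies run Si < B < Na.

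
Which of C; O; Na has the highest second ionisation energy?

Consider each +1 ion: C⁺ still has 3 valence electrons; O⁺ still has 5 valence electrons; Na⁺ is the bare [Ne] core.
Pulling an electron out of a noble-gas core costs far more than removing a remaining valence electron, so Na sits at the high end of IE_2.
Valence configurations: C⁺ [He]2s²2p¹, O⁺ [He]2s²2p³.
The numbers (kJ/mol): C 2353, O 3388, Na 4562.
So the second ionization energies run C < O < Na.

Na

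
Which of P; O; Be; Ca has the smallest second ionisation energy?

Ca

The second ionization energy removes an electron from the +1 ion. For each element: P⁺ still has 4 valence electrons; O⁺ still has 5 valence electrons; Be⁺ still has 1 valence electron; Ca⁺ still has 1 valence electron.
All are still removing valence electrons, so compare the +1 ions as you would atoms: IE_2 generally rises across a period (higher Z_eff) and falls down a group (larger shell), subject to the usual subshell exceptions.
Valence configurations: P⁺ [Ne]3s²3p², O⁺ [He]2s²2p³, Be⁺ [He]2s¹, Ca⁺ [Ar]4s¹.
Tabulated IE_2 (kJ/mol): P 1907, O 3388, Be 1757, Ca 1145.
Putting it together, IE_2: Ca < Be < P < O.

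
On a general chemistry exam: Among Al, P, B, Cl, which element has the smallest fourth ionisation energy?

P

IE_4 is the cost of taking one more electron from the +3 cation: Al³⁺ is the bare [Ne] core; P³⁺ still has 2 valence electrons; B³⁺ is the bare [He] core; Cl³⁺ still has 4 valence electrons.
Pulling an electron out of a noble-gas core costs far more than removing a remaining valence electron, so Al and B sit at the high end of IE_4.
Valence configurations: P³⁺ [Ne]3s², Cl³⁺ [Ne]3s²3p².
Approximate IE_4 values (kJ/mol): Al 11577, P 4964, B 25026, Cl 5159.
Hence IE_4: P < Cl < Al < B.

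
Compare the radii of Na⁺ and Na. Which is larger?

Na

Forming Na⁺ removes 1 electron from Na. Fewer electrons for the same nuclear charge means less shielding and a higher Z_eff on the remaining electrons, and for main-group metals the entire outer shell is lost.
A cation is smaller than its parent atom: Na⁺ < Na.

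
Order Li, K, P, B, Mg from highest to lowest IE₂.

Li > K > B > P > Mg

Consider each +1 ion: Li⁺ is the bare [He] core; K⁺ is the bare [Ar] core; P⁺ still has 4 valence electrons; B⁺ still has 2 valence electrons; Mg⁺ still has 1 valence electron.
Core electrons are held far more tightly than valence electrons, so K and Li top the IE_2 order.
Valence configurations: P⁺ [Ne]3s²3p², B⁺ [He]2s², Mg⁺ [Ne]3s¹.
Approximate IE_2 values (kJ/mol): Li 7298, K 3052, P 1907, B 2427, Mg 1451.
Overall IE_2 order: Mg < P < B < K < Li.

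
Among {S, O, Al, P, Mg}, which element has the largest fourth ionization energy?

IE_4 is the cost of taking one more electron from the +3 cation: S³⁺ still has 3 valence electrons; O³⁺ still has 3 valence electrons; Al³⁺ is the bare [Ne] core; P³⁺ still has 2 valence electrons; Mg³⁺ is already 1 electron into the core.
Breaking into a closed-shell core is much more expensive than removing a leftover valence electron — Mg and Al have the largest IE_4 here.
Valence configurations: S³⁺ [Ne]3s²3p¹, O³⁺ [He]2s²2p¹, P³⁺ [Ne]3s².
S³⁺ loses a lone 3p electron whereas P³⁺ must break into a filled 3s² pair, so IE_4(P) > IE_4(S) even though S has the higher nuclear charge.
The numbers (kJ/mol): S 4556, O 7469, Al 11577, P 4964, Mg 10543.
Putting it together, IE_4: S < P < O < Mg < Al.

Al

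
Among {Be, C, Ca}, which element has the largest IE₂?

C

Consider each +1 ion: Be⁺ still has 1 valence electron; C⁺ still has 3 valence electrons; Ca⁺ still has 1 valence electron.
All are still removing valence electrons, so compare the +1 ions as you would atoms: IE_2 generally rises across a period (higher Z_eff) and falls down a group (larger shell), subject to the usual subshell exceptions.
Valence configurations: Be⁺ [He]2s¹, C⁺ [He]2s²2p¹, Ca⁺ [Ar]4s¹.
The numbers (kJ/mol): Be 1757, C 2353, Ca 1145.
Putting it together, IE_2: Ca < Be < C.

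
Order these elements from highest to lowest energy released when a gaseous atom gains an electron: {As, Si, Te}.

Adding an electron releases more energy for atoms nearer the top right (short of the noble gases).
A diagonal step moves right (one effect) and down (the opposite effect) at once.
Si > As: the two effects oppose for this pair; the down-group effect wins (134 vs 78 kJ/mol).
Te > Si: period and group pull opposite ways; the across-period shift dominates (190 vs 134 kJ/mol).
For reference (kJ/mol): Si 134, As 78, Te 190.
So from highest to lowest: Te > Si > As.

Te, Si, As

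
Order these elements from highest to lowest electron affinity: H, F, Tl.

F > H > Tl

Electron affinity generally becomes more exothermic across a period toward the halogens and less exothermic down a group.
These span different periods and groups, so the two trends combine.
H > Tl: period and group pull opposite ways; the down-group shift dominates (73 vs 19 kJ/mol).
F > H: the two effects oppose for this pair; the across-period effect wins (328 vs 73 kJ/mol).
For reference (kJ/mol): H 73, F 328, Tl 19.
So from highest to lowest: F > H > Tl.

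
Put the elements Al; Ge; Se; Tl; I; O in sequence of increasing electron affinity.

O is in period 2, group 16; Al is in period 3, group 13; Ge is in period 4, group 14; Se is in period 4, group 16; I is in period 5, group 17; Tl is in period 6, group 13.
Electron affinity generally becomes more exothermic across a period toward the halogens and less exothermic down a group.
Here both period and group differ, so the two effects have to be weighed against each other.
Al > Tl: they share group 13; the group trend gives Al the larger value.
Ge > Al: period and group pull opposite ways; the across-period shift dominates (119 vs 42 kJ/mol).
O > Ge: relative to Ge, both the across-period and down-group shifts push O's electron affinity up.
Se > O: this pair runs against the simple trend — see the exception note.
I > Se: period and group pull opposite ways; the across-period shift dominates (295 vs 195 kJ/mol).
Note the exception: Se has a higher electron affinity than O, contrary to the simple trend — O's compact 2p subshell gives strong electron–electron repulsion on the added electron.
For reference (kJ/mol): O 141, Al 42, Ge 119, Se 195, I 295, Tl 19.
So from lowest to highest: Tl < Al < Ge < O < Se < I.

Tl < Al < Ge < O < Se < I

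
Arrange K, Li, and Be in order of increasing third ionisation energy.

K, Li, Be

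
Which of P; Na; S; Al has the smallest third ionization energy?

IE_3 is the cost of taking one more electron from the +2 cation: P²⁺ still has 3 valence electrons; Na²⁺ is already 1 electron into the core; S²⁺ still has 4 valence electrons; Al²⁺ still has 1 valence electron.
Pulling an electron out of a noble-gas core costs far more than removing a remaining valence electron, so Na sits at the high end of IE_3.
Valence configurations: P²⁺ [Ne]3s²3p¹, S²⁺ [Ne]3s²3p², Al²⁺ [Ne]3s¹.
The numbers (kJ/mol): P 2914, Na 6910, S 3357, Al 2745.
So the third ionization energies run Al < P < S < Na.

Al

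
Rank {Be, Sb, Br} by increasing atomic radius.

Be < Br < Sb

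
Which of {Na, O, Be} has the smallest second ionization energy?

Be

Consider each +1 ion: Na⁺ is the bare [Ne] core; O⁺ still has 5 valence electrons; Be⁺ still has 1 valence electron.
Breaking into a closed-shell core is much more expensive than removing a leftover valence electron — Na has the largest IE_2 here.
Valence configurations: O⁺ [He]2s²2p³, Be⁺ [He]2s¹.
Approximate IE_2 values (kJ/mol): Na 4562, O 3388, Be 1757.
Hence IE_2: Be < O < Na.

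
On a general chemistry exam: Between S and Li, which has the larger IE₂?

The second ionization energy removes an electron from the +1 ion. For each element: S⁺ still has 5 valence electrons; Li⁺ is the bare [He] core.
Breaking into a closed-shell core is much more expensive than removing a leftover valence electron — Li has the largest IE_2 here.
Tabulated IE_2 (kJ/mol): S 2252, Li 7298.
Hence IE_2: S < Li.

Li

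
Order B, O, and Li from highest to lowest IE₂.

Li > O > B

After 1 electron has been removed, what remains? B⁺ still has 2 valence electrons; O⁺ still has 5 valence electrons; Li⁺ is the bare [He] core.
Pulling an electron out of a noble-gas core costs far more than removing a remaining valence electron, so Li sits at the high end of IE_2.
Valence configurations: B⁺ [He]2s², O⁺ [He]2s²2p³.
Approximate IE_2 values (kJ/mol): B 2427, O 3388, Li 7298.
Hence IE_2: B < O < Li.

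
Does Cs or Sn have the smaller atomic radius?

Sn

Sn is in period 5, group 14; Cs is in period 6, group 1.
Across a period the added protons contract the valence shell; down a group each new principal shell makes the atom larger.
Neither a single period nor a single group — weigh both effects.
Cs > Sn: both effects reinforce here, so Cs is clearly the larger of the two.
For reference (pm): Sn 140, Cs 232.
So Sn has the smaller atomic radius (Sn < Cs).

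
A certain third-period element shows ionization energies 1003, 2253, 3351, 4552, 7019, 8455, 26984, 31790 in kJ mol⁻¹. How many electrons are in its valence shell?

Look for the largest jump between consecutive ionization energies: IE7/IE6 ≈ 3.2, far larger than any earlier ratio.
That jump marks the point where a core electron is being removed. So the atom has 6 valence electrons.

6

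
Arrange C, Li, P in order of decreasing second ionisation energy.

Li > C > P

IE_2 is the cost of taking one more electron from the +1 cation: C⁺ still has 3 valence electrons; Li⁺ is the bare [He] core; P⁺ still has 4 valence electrons.
Core electrons are held far more tightly than valence electrons, so Li tops the IE_2 order.
Valence configurations: C⁺ [He]2s²2p¹, P⁺ [Ne]3s²3p².
Tabulated IE_2 (kJ/mol): C 2353, Li 7298, P 1907.
Overall IE_2 order: P < C < Li.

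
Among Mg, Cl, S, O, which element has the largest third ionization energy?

Mg

IE_3 is the cost of taking one more electron from the +2 cation: Mg²⁺ is the bare [Ne] core; Cl²⁺ still has 5 valence electrons; S²⁺ still has 4 valence electrons; O²⁺ still has 4 valence electrons.
Core electrons are held far more tightly than valence electrons, so Mg tops the IE_3 order.
Valence configurations: Cl²⁺ [Ne]3s²3p³, S²⁺ [Ne]3s²3p², O²⁺ [He]2s²2p².
Tabulated IE_3 (kJ/mol): Mg 7733, Cl 3822, S 3357, O 5300.
Putting it together, IE_3: S < Cl < O < Mg.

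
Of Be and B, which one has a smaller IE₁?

B

First ionization energy rises across a period (greater Z_eff holds electrons more tightly) and falls down a group (valence electrons are farther from the nucleus).
All lie in period 2; the across-period trend (first ionization energy increases left to right) applies, with the exception below.
Note the exception: Be has a higher first ionization energy than B, contrary to the simple trend — removing B's lone 2p electron is easier than breaking Be's filled 2s².
Tabulated first ionization energy (kJ/mol): Be 900, B 801.
So B has the smaller IE₁ (B < Be).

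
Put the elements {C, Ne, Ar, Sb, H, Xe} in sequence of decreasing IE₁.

Ne, Ar, H, Xe, C, Sb

Across a period the outer electron is held more tightly (higher IE₁); down a group it sits in a higher shell, more shielded, and comes off more easily.
Here both period and group differ, so the two effects have to be weighed against each other.
C > Sb: period and group pull opposite ways; the down-group shift dominates (1086 vs 831 kJ/mol).
Xe > C: period and group pull opposite ways; the across-period shift dominates (1170 vs 1086 kJ/mol).
H > Xe: period and group pull opposite ways; the down-group shift dominates (1312 vs 1170 kJ/mol).
Ar > H: period and group pull opposite ways; the across-period shift dominates (1521 vs 1312 kJ/mol).
Ne > Ar: they share group 18; the group trend gives Ne the larger value.
For reference (kJ/mol): H 1312, C 1086, Ne 2081, Ar 1521, Sb 831, Xe 1170.
So from highest to lowest: Ne > Ar > H > Xe > C > Sb.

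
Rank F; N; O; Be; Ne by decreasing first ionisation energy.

Be is in period 2, group 2; N is in period 2, group 15; O is in period 2, group 16; F is in period 2, group 17; Ne is in period 2, group 18.
IE₁ increases left→right with effective nuclear charge and decreases top→bottom as the valence shell moves farther out.
All lie in period 2; the across-period trend (first ionization energy increases left to right) applies, with the exception below.
Note the exception: N has a higher first ionization energy than O, contrary to the simple trend — pairing an electron in O's 2p⁴ costs repulsion energy, so O ionizes more easily than half-filled N (2p³).
Tabulated first ionization energy (kJ/mol): Be 900, N 1402, O 1314, F 1681, Ne 2081.
So from highest to lowest: Ne > F > N > O > Be.

Ne > F > N > O > Be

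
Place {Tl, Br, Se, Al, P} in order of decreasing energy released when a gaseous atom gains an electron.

Al is in period 3, group 13; P is in period 3, group 15; Se is in period 4, group 16; Br is in period 4, group 17; Tl is in period 6, group 13.
EA tends to increase across a period and decrease down a group, though the pattern is less regular than for IE or radius.
Here both period and group differ, so the two effects have to be weighed against each other.
Al > Tl: Al sits above Tl in group 13, so the down-group effect alone puts Al higher.
P > Al: P lies to the right of Al in period 3, so the across-period effect alone puts P higher.
Se > P: period and group pull opposite ways; the across-period shift dominates (195 vs 72 kJ/mol).
Br > Se: Br lies to the right of Se in period 4, so the across-period effect alone puts Br higher.
Tabulated electron affinity (kJ/mol): Al 42, P 72, Se 195, Br 325, Tl 19.
So from highest to lowest: Br > Se > P > Al > Tl.

Br > Se > P > Al > Tl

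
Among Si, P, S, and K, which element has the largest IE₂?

K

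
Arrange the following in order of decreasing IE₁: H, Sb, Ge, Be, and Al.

H > Be > Sb > Ge > Al

H is in period 1, group 1; Be is in period 2, group 2; Al is in period 3, group 13; Ge is in period 4, group 14; Sb is in period 5, group 15.
Across a period the outer electron is held more tightly (higher IE₁); down a group it sits in a higher shell, more shielded, and comes off more easily.
A diagonal step moves right (one effect) and down (the opposite effect) at once.
Ge > Al: period and group pull opposite ways; the across-period shift dominates (762 vs 578 kJ/mol).
Sb > Ge: the two effects oppose for this pair; the across-period effect wins (831 vs 762 kJ/mol).
Be > Sb: period and group pull opposite ways; the down-group shift dominates (900 vs 831 kJ/mol).
H > Be: the two effects oppose for this pair; the down-group effect wins (1312 vs 900 kJ/mol).
For reference (kJ/mol): H 1312, Be 900, Al 578, Ge 762, Sb 831.
So from highest to lowest: H > Be > Sb > Ge > Al.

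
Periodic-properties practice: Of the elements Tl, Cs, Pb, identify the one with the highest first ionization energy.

Pb

Cs is in period 6, group 1; Tl is in period 6, group 13; Pb is in period 6, group 14.
Across a period the outer electron is held more tightly (higher IE₁); down a group it sits in a higher shell, more shielded, and comes off more easily.
All lie in period 6, so first ionization energy increases left to right.
The highest first ionization energy among these belongs to Pb.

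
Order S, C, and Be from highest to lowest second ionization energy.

C, S, Be

Consider each +1 ion: S⁺ still has 5 valence electrons; C⁺ still has 3 valence electrons; Be⁺ still has 1 valence electron.
All are still removing valence electrons, so compare the +1 ions as you would atoms: IE_2 generally rises across a period (higher Z_eff) and falls down a group (larger shell), subject to the usual subshell exceptions.
Valence configurations: S⁺ [Ne]3s²3p³, C⁺ [He]2s²2p¹, Be⁺ [He]2s¹.
Approximate IE_2 values (kJ/mol): S 2252, C 2353, Be 1757.
Hence IE_2: Be < S < C.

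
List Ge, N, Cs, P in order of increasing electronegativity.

Cs < Ge < P < N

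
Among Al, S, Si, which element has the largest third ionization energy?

S

After 2 electrons have been removed, what remains? Al²⁺ still has 1 valence electron; S²⁺ still has 4 valence electrons; Si²⁺ still has 2 valence electrons.
All are still removing valence electrons, so compare the +2 ions as you would atoms: IE_3 generally rises across a period (higher Z_eff) and falls down a group (larger shell), subject to the usual subshell exceptions.
Valence configurations: Al²⁺ [Ne]3s¹, S²⁺ [Ne]3s²3p², Si²⁺ [Ne]3s².
Tabulated IE_3 (kJ/mol): Al 2745, S 3357, Si 3232.
So the third ionization energies run Al < Si < S.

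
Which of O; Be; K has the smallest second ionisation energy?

Be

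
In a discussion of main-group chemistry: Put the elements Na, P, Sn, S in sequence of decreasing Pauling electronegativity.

S, P, Sn, Na

Na is in period 3, group 1; P is in period 3, group 15; S is in period 3, group 16; Sn is in period 5, group 14.
EN rises left→right (higher Z_eff, smaller atoms) and falls top→bottom (larger, more shielded atoms).
These span different periods and groups, so the two trends combine.
Sn > Na: the two effects oppose for this pair; the across-period effect wins (1.96 vs 0.93).
P > Sn: both effects reinforce here, so P is clearly the higher of the two.
S > P: S lies to the right of P in period 3, so the across-period effect alone puts S higher.
Approximate values (Pauling): Na 0.93, P 2.19, S 2.58, Sn 1.96.
So from highest to lowest: S > P > Sn > Na.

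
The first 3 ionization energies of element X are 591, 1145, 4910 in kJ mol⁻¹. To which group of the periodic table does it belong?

Group 2

Look for the largest jump between consecutive ionization energies: IE3/IE2 ≈ 4.3, far larger than any earlier ratio.
That jump marks the point where a core electron is being removed. So the atom has 2 valence electrons.
A main-group element with 2 valence electrons is in group 2.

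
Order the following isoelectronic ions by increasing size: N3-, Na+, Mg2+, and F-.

All of these have 10 electrons, so size is governed by nuclear charge alone: the more protons, the stronger the pull on the same electron cloud, and the smaller the ion.
Nuclear charges: Mg2+ (Z=12), Na+ (Z=11), F- (Z=9), N3- (Z=7).
Smallest to largest: Mg2+ < Na+ < F- < N3-.

Mg2+ < Na+ < F- < N3-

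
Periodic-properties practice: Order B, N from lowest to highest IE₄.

Consider each +3 ion: B³⁺ is the bare [He] core; N³⁺ still has 2 valence electrons.
Pulling an electron out of a noble-gas core costs far more than removing a remaining valence electron, so B sits at the high end of IE_4.
Approximate IE_4 values (kJ/mol): B 25026, N 7475.
Putting it together, IE_4: N < B.

N < B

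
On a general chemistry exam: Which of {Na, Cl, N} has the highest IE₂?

Na

Consider each +1 ion: Na⁺ is the bare [Ne] core; Cl⁺ still has 6 valence electrons; N⁺ still has 4 valence electrons.
Pulling an electron out of a noble-gas core costs far more than removing a remaining valence electron, so Na sits at the high end of IE_2.
Valence configurations: Cl⁺ [Ne]3s²3p⁴, N⁺ [He]2s²2p².
Tabulated IE_2 (kJ/mol): Na 4562, Cl 2298, N 2856.
Putting it together, IE_2: Cl < N < Na.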